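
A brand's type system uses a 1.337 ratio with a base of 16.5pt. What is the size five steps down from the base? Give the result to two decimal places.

Every step multiplies by the scale ratio.
16.5 ÷ 1.337⁵ = 16.5 ÷ 4.27225 ≈ 3.86

3.86pt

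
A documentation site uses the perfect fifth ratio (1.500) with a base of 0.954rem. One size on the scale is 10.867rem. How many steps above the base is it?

1.500ⁿ = 10.867 / 0.954 = 11.3910
n = ln(11.3910) / ln(1.500) = 2.4328 / 0.4055 ≈ 6.00

6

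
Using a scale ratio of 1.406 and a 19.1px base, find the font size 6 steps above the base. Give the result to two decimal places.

19.1 × 1.406⁶ = 19.1 × 7.72524 ≈ 147.55

147.55px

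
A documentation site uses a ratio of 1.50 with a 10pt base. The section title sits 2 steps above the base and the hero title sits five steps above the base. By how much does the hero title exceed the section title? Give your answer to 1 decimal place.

Step 2: 10.0 × 1.50² = 22.500pt
Step 5: 10.0 × 1.50⁵ = 75.938pt
Difference: 75.938 − 22.500 = 53.438pt

53.4pt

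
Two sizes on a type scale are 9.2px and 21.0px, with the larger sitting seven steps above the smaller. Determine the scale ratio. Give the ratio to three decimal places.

r⁷ = 21.0 / 9.2, so r = (21.0/9.2)^(1/7).
r = 2.2826^(1/7) ≈ 1.1251

1.125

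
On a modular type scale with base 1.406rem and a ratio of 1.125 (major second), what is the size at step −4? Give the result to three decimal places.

0.878rem

Every step multiplies by the scale ratio.
1.406 ÷ 1.125⁴ = 1.406 ÷ 1.60181 ≈ 0.878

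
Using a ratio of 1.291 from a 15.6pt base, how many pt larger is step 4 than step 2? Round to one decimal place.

Step 2: 15.6 × 1.291² = 26.000pt
Step 4: 15.6 × 1.291⁴ = 43.334pt
Difference: 43.334 − 26.000 = 17.334pt

17.3pt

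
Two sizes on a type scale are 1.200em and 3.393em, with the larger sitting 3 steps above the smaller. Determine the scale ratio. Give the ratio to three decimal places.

The ratio satisfies 1.200 × r³ = 3.393, so r = (3.393 / 1.200)^(1/3).
r = 2.8275^(1/3) ≈ 1.4141

1.414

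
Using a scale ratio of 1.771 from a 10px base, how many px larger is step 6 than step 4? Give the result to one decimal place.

Step 4: 10.0 × 1.771⁴ = 98.373px
Step 6: 10.0 × 1.771⁶ = 308.540px
Difference: 308.540 − 98.373 = 210.167px

210.2px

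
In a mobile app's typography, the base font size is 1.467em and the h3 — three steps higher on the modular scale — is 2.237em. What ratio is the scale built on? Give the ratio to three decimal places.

1.151

The ratio satisfies 1.467 × r³ = 2.237, so r = (2.237 / 1.467)^(1/3).
r = 1.5249^(1/3) ≈ 1.1510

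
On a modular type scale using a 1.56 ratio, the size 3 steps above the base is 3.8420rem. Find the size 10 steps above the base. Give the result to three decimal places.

3.8420 × 1.56⁷ = 3.8420 × 22.48393 ≈ 86.383

86.383rem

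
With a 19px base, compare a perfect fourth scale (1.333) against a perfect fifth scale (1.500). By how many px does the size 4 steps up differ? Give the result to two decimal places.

36.20px

Perfect fourth: 19.0 × 1.333⁴ = 59.9894px
Perfect fifth: 19.0 × 1.500⁴ = 96.1875px
Difference: 96.1875 − 59.9894 = 36.1981px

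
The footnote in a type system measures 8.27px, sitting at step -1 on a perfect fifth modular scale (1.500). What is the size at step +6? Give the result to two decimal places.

141.30px

8.27 × 1.500⁷ = 8.27 × 17.08594 ≈ 141.301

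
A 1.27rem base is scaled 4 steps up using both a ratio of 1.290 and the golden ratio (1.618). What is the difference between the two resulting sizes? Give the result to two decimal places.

5.19rem

At 1.290: 1.27 × 1.290⁴ = 3.5169rem
Golden ratio: 1.27 × 1.618⁴ = 8.7040rem
Difference: 8.7040 − 3.5169 = 5.1871rem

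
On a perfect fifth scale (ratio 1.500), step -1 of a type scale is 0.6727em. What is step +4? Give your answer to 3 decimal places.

0.6727 × 1.500⁵ = 0.6727 × 7.59375 ≈ 5.108

5.108em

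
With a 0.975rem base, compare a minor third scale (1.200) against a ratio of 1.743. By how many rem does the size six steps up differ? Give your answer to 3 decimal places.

24.428rem

Minor third: 0.975 × 1.200⁶ = 2.91133rem
At 1.743: 0.975 × 1.743⁶ = 27.33940rem
Difference: 27.33940 − 2.91133 = 24.42807rem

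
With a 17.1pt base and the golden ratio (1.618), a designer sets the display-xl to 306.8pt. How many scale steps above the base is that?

1.618ⁿ = 306.8 / 17.1 = 17.9415
n = ln(17.9415) / ln(1.618) = 2.8871 / 0.4812 ≈ 6.00

6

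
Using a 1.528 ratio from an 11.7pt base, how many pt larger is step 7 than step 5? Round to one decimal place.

130.1pt

Step 5: 11.7 × 1.528⁵ = 97.455pt
Step 7: 11.7 × 1.528⁷ = 227.536pt
Difference: 227.536 − 97.455 = 130.081pt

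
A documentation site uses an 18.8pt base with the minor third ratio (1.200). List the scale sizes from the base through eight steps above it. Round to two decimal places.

Step 0: 18.8pt
Step 1: 18.8 × 1.200 = 22.56
Step 2: 18.8 × 1.200² = 27.07
Step 3: 18.8 × 1.200³ = 32.49
Step 4: 18.8 × 1.200⁴ = 38.98
Step 5: 18.8 × 1.200⁵ = 46.78
Step 6: 18.8 × 1.200⁶ = 56.14
Step 7: 18.8 × 1.200⁷ = 67.36
Step 8: 18.8 × 1.200⁸ = 80.84

18.80pt, 22.56pt, 27.07pt, 32.49pt, 38.98pt, 46.78pt, 56.14pt, 67.36pt, 80.84pt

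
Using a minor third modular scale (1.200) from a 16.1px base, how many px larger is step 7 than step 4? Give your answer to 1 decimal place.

Step 4: 16.1 × 1.200⁴ = 33.385px
Step 7: 16.1 × 1.200⁷ = 57.689px
Difference: 57.689 − 33.385 = 24.304px

24.3px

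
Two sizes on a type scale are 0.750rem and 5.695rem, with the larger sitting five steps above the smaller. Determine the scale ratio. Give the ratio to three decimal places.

r⁵ = 5.695 / 0.750, so r = (5.695/0.750)^(1/5).
r = 7.5933^(1/5) ≈ 1.5000

1.500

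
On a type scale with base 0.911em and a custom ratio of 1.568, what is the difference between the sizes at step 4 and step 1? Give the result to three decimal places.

4.078em

Step 1: 0.911 × 1.568 = 1.42845em
Step 4: 0.911 × 1.568⁴ = 5.50684em
Difference: 5.50684 − 1.42845 = 4.07839em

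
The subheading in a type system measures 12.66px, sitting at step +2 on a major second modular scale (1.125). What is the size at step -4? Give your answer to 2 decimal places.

12.66 ÷ 1.125⁶ = 12.66 ÷ 2.02729 ≈ 6.245

6.24px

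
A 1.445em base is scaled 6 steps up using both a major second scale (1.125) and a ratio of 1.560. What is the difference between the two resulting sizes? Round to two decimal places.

17.90em

Major second: 1.445 × 1.125⁶ = 2.9294em
At 1.560: 1.445 × 1.560⁶ = 20.8265em
Difference: 20.8265 − 2.9294 = 17.8971em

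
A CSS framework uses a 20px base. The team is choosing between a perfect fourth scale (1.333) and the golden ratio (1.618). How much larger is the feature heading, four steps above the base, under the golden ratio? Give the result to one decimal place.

Perfect fourth: 20.0 × 1.333⁴ = 63.147px
Golden ratio: 20.0 × 1.618⁴ = 137.071px
Difference: 137.071 − 63.147 = 73.924px

73.9px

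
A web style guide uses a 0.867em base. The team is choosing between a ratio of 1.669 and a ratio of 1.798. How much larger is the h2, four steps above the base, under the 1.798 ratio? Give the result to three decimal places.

2.334em

At 1.669: 0.867 × 1.669⁴ = 6.72736em
At 1.798: 0.867 × 1.798⁴ = 9.06104em
Difference: 9.06104 − 6.72736 = 2.33368em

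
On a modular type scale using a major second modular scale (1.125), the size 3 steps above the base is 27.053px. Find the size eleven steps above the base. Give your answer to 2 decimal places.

69.41px

The gap is 11 − (3) = 8 steps, so the factor is 1.125^8.
27.053 × 1.125⁸ = 27.053 × 2.56578 ≈ 69.412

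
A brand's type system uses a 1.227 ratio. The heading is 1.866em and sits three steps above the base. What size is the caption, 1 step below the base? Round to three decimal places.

0.823em

The gap is -1 − (3) = -4 steps, so the factor is 1.227^-4.
1.866 ÷ 1.227⁴ = 1.866 ÷ 2.26662 ≈ 0.823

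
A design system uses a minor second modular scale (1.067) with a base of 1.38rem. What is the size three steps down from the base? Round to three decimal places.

1.136rem

A modular type scale is a geometric sequence: sizeₙ = base × rⁿ.
1.38 ÷ 1.067³ = 1.38 ÷ 1.21477 ≈ 1.136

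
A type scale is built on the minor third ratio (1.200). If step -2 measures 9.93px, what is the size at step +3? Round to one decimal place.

9.93 × 1.200⁵ = 9.93 × 2.48832 ≈ 24.709

24.7px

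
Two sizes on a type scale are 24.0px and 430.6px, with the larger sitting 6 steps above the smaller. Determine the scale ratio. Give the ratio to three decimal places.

r⁶ = 430.6 / 24.0, so r = (430.6/24.0)^(1/6).
r = 17.9417^(1/6) ≈ 1.6180

1.618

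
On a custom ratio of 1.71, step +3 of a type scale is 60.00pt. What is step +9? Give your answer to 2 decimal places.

1500.13pt

The gap is 9 − (3) = 6 steps, so the factor is 1.71^6.
60.00 × 1.71⁶ = 60.00 × 25.00211 ≈ 1500.127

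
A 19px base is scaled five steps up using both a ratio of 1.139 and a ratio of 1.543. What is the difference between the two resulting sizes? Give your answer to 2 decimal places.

129.76px

At 1.139: 19.0 × 1.139⁵ = 36.4227px
At 1.543: 19.0 × 1.543⁵ = 166.1817px
Difference: 166.1817 − 36.4227 = 129.7590px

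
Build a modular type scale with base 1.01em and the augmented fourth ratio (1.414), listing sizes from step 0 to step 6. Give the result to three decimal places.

Step 0: 1.01em
Step 1: 1.01 × 1.414 = 1.428
Step 2: 1.01 × 1.414² = 2.019
Step 3: 1.01 × 1.414³ = 2.855
Step 4: 1.01 × 1.414⁴ = 4.038
Step 5: 1.01 × 1.414⁵ = 5.709
Step 6: 1.01 × 1.414⁶ = 8.073

1.010em, 1.428em, 2.019em, 2.855em, 4.038em, 5.709em, 8.073em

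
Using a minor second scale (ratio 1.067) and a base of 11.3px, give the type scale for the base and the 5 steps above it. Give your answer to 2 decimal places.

Step 0: 11.3px
Step 1: 11.3 × 1.067 = 12.06
Step 2: 11.3 × 1.067² = 12.86
Step 3: 11.3 × 1.067³ = 13.73
Step 4: 11.3 × 1.067⁴ = 14.65
Step 5: 11.3 × 1.067⁵ = 15.63

11.30px, 12.06px, 12.86px, 13.73px, 14.65px, 15.63px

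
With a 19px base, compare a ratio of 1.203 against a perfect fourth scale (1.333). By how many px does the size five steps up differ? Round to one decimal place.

At 1.203: 19.0 × 1.203⁵ = 47.872px
Perfect fourth: 19.0 × 1.333⁵ = 79.966px
Difference: 79.966 − 47.872 = 32.094px

32.1px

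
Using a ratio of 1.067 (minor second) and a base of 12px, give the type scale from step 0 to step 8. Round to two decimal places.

12.00px, 12.80px, 13.66px, 14.58px, 15.55px, 16.60px, 17.71px, 18.89px, 20.16px

Step 0: 12px
Step 1: 12.0 × 1.067 = 12.80
Step 2: 12.0 × 1.067² = 13.66
Step 3: 12.0 × 1.067³ = 14.58
Step 4: 12.0 × 1.067⁴ = 15.55
Step 5: 12.0 × 1.067⁵ = 16.60
Step 6: 12.0 × 1.067⁶ = 17.71
Step 7: 12.0 × 1.067⁷ = 18.89
Step 8: 12.0 × 1.067⁸ = 20.16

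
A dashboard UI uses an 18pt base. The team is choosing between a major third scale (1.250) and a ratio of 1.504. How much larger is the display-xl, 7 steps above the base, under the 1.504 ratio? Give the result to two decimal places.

227.50pt

Major third: 18.0 × 1.250⁷ = 85.8307pt
At 1.504: 18.0 × 1.504⁷ = 313.3339pt
Difference: 313.3339 − 85.8307 = 227.5032pt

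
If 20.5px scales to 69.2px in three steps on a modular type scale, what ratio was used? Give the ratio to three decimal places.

1.500

r³ = 69.2 / 20.5, so r = (69.2/20.5)^(1/3).
r = 3.3756^(1/3) ≈ 1.5001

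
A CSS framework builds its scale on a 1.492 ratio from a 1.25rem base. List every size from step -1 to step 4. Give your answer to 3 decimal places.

0.838rem, 1.250rem, 1.865rem, 2.783rem, 4.152rem, 6.194rem

Step -1: 1.25 ÷ 1.492 = 0.838
Step 0: 1.25rem
Step 1: 1.25 × 1.492 = 1.865
Step 2: 1.25 × 1.492² = 2.783
Step 3: 1.25 × 1.492³ = 4.152
Step 4: 1.25 × 1.492⁴ = 6.194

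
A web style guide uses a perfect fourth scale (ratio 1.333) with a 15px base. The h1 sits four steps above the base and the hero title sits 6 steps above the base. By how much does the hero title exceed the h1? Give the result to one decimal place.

36.8px

Step 4: 15.0 × 1.333⁴ = 47.360px
Step 6: 15.0 × 1.333⁶ = 84.153px
Difference: 84.153 − 47.360 = 36.793px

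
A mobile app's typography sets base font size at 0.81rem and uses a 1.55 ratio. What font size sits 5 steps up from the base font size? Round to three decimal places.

Every step multiplies by the scale ratio.
0.81 × 1.55⁵ = 0.81 × 8.94661 ≈ 7.247

7.247rem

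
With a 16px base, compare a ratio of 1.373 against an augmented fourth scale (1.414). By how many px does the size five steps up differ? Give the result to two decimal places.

12.37px

At 1.373: 16.0 × 1.373⁵ = 78.0679px
Augmented fourth: 16.0 × 1.414⁵ = 90.4413px
Difference: 90.4413 − 78.0679 = 12.3734px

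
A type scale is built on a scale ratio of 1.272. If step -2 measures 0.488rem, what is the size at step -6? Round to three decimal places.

The gap is -6 − (-2) = -4 steps, so the factor is 1.272^-4.
0.488 ÷ 1.272⁴ = 0.488 ÷ 2.61787 ≈ 0.186

0.186rem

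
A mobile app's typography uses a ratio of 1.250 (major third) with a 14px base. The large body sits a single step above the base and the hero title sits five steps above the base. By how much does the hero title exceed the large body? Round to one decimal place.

25.2px

Step 1: 14.0 × 1.250 = 17.500px
Step 5: 14.0 × 1.250⁵ = 42.725px
Difference: 42.725 − 17.500 = 25.225px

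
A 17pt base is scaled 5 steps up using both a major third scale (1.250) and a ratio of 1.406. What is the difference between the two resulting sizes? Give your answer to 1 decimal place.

41.5pt

Major third: 17.0 × 1.250⁵ = 51.880pt
At 1.406: 17.0 × 1.406⁵ = 93.406pt
Difference: 93.406 − 51.880 = 41.526pt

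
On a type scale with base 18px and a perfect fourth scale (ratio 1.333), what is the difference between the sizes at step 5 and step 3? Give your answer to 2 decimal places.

Step 3: 18.0 × 1.333³ = 42.6347px
Step 5: 18.0 × 1.333⁵ = 75.7571px
Difference: 75.7571 − 42.6347 = 33.1224px

33.12px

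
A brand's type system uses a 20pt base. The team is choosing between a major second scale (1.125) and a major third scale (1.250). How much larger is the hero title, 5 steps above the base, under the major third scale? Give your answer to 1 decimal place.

Major second: 20.0 × 1.125⁵ = 36.041pt
Major third: 20.0 × 1.250⁵ = 61.035pt
Difference: 61.035 − 36.041 = 24.994pt

25.0pt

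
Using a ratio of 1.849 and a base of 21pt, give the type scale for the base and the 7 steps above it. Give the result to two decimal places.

Step 0: 21pt
Step 1: 21.0 × 1.849 = 38.83
Step 2: 21.0 × 1.849² = 71.79
Step 3: 21.0 × 1.849³ = 132.75
Step 4: 21.0 × 1.849⁴ = 245.45
Step 5: 21.0 × 1.849⁵ = 453.84
Step 6: 21.0 × 1.849⁶ = 839.15
Step 7: 21.0 × 1.849⁷ = 1551.59

21.00pt, 38.83pt, 71.79pt, 132.75pt, 245.45pt, 453.84pt, 839.15pt, 1551.59pt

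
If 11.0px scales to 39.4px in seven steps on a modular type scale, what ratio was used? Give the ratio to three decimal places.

1.200

The ratio satisfies 11.0 × r⁷ = 39.4, so r = (39.4 / 11.0)^(1/7).
r = 3.5818^(1/7) ≈ 1.1999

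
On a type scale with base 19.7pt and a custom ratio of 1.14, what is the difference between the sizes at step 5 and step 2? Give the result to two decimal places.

Step 2: 19.7 × 1.14² = 25.6021pt
Step 5: 19.7 × 1.14⁵ = 37.9307pt
Difference: 37.9307 − 25.6021 = 12.3286pt

12.33pt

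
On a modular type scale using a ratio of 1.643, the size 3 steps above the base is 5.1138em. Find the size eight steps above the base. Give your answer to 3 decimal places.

The gap is 8 − (3) = 5 steps, so the factor is 1.643^5.
5.1138 × 1.643⁵ = 5.1138 × 11.97258 ≈ 61.225

61.225em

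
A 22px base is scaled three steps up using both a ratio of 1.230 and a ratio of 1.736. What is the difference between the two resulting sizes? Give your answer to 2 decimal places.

At 1.230: 22.0 × 1.230³ = 40.9391px
At 1.736: 22.0 × 1.736³ = 115.0991px
Difference: 115.0991 − 40.9391 = 74.1600px

74.16px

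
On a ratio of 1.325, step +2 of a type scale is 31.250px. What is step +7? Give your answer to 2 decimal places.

31.250 × 1.325⁵ = 31.250 × 4.08394 ≈ 127.623

127.62px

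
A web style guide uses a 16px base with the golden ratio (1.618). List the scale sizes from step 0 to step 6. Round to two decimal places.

16.00px, 25.89px, 41.89px, 67.77px, 109.66px, 177.42px, 287.07px

Step 0: 16px
Step 1: 16.0 × 1.618 = 25.89
Step 2: 16.0 × 1.618² = 41.89
Step 3: 16.0 × 1.618³ = 67.77
Step 4: 16.0 × 1.618⁴ = 109.66
Step 5: 16.0 × 1.618⁵ = 177.42
Step 6: 16.0 × 1.618⁶ = 287.07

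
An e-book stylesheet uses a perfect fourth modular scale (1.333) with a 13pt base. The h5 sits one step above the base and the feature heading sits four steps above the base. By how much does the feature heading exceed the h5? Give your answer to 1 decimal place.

23.7pt

Step 1: 13.0 × 1.333 = 17.329pt
Step 4: 13.0 × 1.333⁴ = 41.045pt
Difference: 41.045 − 17.329 = 23.716pt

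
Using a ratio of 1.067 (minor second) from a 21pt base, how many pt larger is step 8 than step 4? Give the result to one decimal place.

8.1pt

Step 4: 21.0 × 1.067⁴ = 27.219pt
Step 8: 21.0 × 1.067⁸ = 35.280pt
Difference: 35.280 − 27.219 = 8.061pt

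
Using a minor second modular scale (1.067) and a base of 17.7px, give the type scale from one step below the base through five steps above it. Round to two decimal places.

16.59px, 17.70px, 18.89px, 20.15px, 21.50px, 22.94px, 24.48px

Step -1: 17.7 ÷ 1.067 = 16.59
Step 0: 17.7px
Step 1: 17.7 × 1.067 = 18.89
Step 2: 17.7 × 1.067² = 20.15
Step 3: 17.7 × 1.067³ = 21.50
Step 4: 17.7 × 1.067⁴ = 22.94
Step 5: 17.7 × 1.067⁵ = 24.48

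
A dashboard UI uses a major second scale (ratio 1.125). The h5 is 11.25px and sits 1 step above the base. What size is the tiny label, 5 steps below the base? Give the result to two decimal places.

5.55px

11.25 ÷ 1.125⁶ = 11.25 ÷ 2.02729 ≈ 5.549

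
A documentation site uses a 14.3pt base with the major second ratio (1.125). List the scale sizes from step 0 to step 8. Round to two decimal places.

Step 0: 14.3pt
Step 1: 14.3 × 1.125 = 16.09
Step 2: 14.3 × 1.125² = 18.10
Step 3: 14.3 × 1.125³ = 20.36
Step 4: 14.3 × 1.125⁴ = 22.91
Step 5: 14.3 × 1.125⁵ = 25.77
Step 6: 14.3 × 1.125⁶ = 28.99
Step 7: 14.3 × 1.125⁷ = 32.61
Step 8: 14.3 × 1.125⁸ = 36.69

14.30pt, 16.09pt, 18.10pt, 20.36pt, 22.91pt, 25.77pt, 28.99pt, 32.61pt, 36.69pt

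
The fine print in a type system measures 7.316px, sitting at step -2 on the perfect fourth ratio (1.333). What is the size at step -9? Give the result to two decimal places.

7.316 ÷ 1.333⁷ = 7.316 ÷ 7.47844 ≈ 0.978

0.98px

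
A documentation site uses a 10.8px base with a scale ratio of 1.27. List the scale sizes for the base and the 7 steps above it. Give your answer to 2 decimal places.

10.80px, 13.72px, 17.42px, 22.12px, 28.10px, 35.68px, 45.32px, 57.55px

Step 0: 10.8px
Step 1: 10.8 × 1.27 = 13.72
Step 2: 10.8 × 1.27² = 17.42
Step 3: 10.8 × 1.27³ = 22.12
Step 4: 10.8 × 1.27⁴ = 28.10
Step 5: 10.8 × 1.27⁵ = 35.68
Step 6: 10.8 × 1.27⁶ = 45.32
Step 7: 10.8 × 1.27⁷ = 57.55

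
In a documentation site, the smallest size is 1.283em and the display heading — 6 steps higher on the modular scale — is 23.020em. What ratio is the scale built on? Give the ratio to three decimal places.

1.618

r⁶ = 23.020 / 1.283, so r = (23.020/1.283)^(1/6).
r = 17.9423^(1/6) ≈ 1.6180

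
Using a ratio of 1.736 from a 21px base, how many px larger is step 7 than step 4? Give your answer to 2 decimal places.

807.13px

Step 4: 21.0 × 1.736⁴ = 190.7296px
Step 7: 21.0 × 1.736⁷ = 997.8548px
Difference: 997.8548 − 190.7296 = 807.1252px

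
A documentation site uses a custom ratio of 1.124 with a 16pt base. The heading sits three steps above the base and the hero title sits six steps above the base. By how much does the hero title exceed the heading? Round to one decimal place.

Step 3: 16.0 × 1.124³ = 22.721pt
Step 6: 16.0 × 1.124⁶ = 32.264pt
Difference: 32.264 − 22.721 = 9.543pt

9.5pt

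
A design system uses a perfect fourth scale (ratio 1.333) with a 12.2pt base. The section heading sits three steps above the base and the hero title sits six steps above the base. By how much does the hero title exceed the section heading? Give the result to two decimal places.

Step 3: 12.2 × 1.333³ = 28.8968pt
Step 6: 12.2 × 1.333⁶ = 68.4448pt
Difference: 68.4448 − 28.8968 = 39.5480pt

39.55pt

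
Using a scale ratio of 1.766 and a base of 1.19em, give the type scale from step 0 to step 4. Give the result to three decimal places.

1.190em, 2.102em, 3.711em, 6.554em, 11.575em

Step 0: 1.19em
Step 1: 1.19 × 1.766 = 2.102
Step 2: 1.19 × 1.766² = 3.711
Step 3: 1.19 × 1.766³ = 6.554
Step 4: 1.19 × 1.766⁴ = 11.575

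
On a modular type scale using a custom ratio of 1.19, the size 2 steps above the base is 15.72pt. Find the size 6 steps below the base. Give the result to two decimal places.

3.91pt

The gap is -6 − (2) = -8 steps, so the factor is 1.19^-8.
15.72 ÷ 1.19⁸ = 15.72 ÷ 4.02139 ≈ 3.909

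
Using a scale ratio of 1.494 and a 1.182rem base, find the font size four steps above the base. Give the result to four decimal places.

5.8887rem

Every step multiplies by the scale ratio.
1.182 × 1.494⁴ = 1.182 × 4.98198 ≈ 5.8887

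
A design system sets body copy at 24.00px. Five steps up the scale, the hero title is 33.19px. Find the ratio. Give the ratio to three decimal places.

1.067

The ratio satisfies 24.00 × r⁵ = 33.19, so r = (33.19 / 24.00)^(1/5).
r = 1.3829^(1/5) ≈ 1.0670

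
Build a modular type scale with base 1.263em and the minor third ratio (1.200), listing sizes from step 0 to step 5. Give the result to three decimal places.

Step 0: 1.263em
Step 1: 1.263 × 1.200 = 1.516
Step 2: 1.263 × 1.200² = 1.819
Step 3: 1.263 × 1.200³ = 2.182
Step 4: 1.263 × 1.200⁴ = 2.619
Step 5: 1.263 × 1.200⁵ = 3.143

1.263em, 1.516em, 1.819em, 2.182em, 2.619em, 3.143em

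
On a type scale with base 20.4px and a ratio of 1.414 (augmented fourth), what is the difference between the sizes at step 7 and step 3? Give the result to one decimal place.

172.9px

Step 3: 20.4 × 1.414³ = 57.674px
Step 7: 20.4 × 1.414⁷ = 230.556px
Difference: 230.556 − 57.674 = 172.882px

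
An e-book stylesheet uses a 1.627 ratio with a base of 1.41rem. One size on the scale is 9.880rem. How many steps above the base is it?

4

1.627ⁿ = 9.880 / 1.41 = 7.0071
n = ln(7.0071) / ln(1.627) = 1.9469 / 0.4867 ≈ 4.00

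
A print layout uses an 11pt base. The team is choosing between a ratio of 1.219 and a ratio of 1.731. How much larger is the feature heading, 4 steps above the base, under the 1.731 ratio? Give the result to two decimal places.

74.47pt

At 1.219: 11.0 × 1.219⁴ = 24.2889pt
At 1.731: 11.0 × 1.731⁴ = 98.7600pt
Difference: 98.7600 − 24.2889 = 74.4711pt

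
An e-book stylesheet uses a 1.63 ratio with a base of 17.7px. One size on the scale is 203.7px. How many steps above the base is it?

1.63ⁿ = 203.7 / 17.7 = 11.5085
n = ln(11.5085) / ln(1.63) = 2.4431 / 0.4886 ≈ 5.00

5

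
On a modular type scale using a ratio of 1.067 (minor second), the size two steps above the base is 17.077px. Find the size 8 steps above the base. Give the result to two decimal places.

17.077 × 1.067⁶ = 17.077 × 1.47566 ≈ 25.200

25.20px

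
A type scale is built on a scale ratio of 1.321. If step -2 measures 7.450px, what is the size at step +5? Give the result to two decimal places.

7.450 × 1.321⁷ = 7.450 × 7.01972 ≈ 52.297

52.30px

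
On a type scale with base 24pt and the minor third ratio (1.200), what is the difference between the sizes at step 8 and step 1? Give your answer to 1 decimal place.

Step 1: 24.0 × 1.200 = 28.800pt
Step 8: 24.0 × 1.200⁸ = 103.196pt
Difference: 103.196 − 28.800 = 74.396pt

74.4pt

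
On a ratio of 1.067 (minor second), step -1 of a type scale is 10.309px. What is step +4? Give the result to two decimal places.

The gap is 4 − (-1) = 5 steps, so the factor is 1.067^5.
10.309 × 1.067⁵ = 10.309 × 1.38300 ≈ 14.257

14.26px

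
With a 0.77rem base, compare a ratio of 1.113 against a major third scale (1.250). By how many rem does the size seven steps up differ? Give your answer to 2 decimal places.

2.04rem

At 1.113: 0.77 × 1.113⁷ = 1.6291rem
Major third: 0.77 × 1.250⁷ = 3.6716rem
Difference: 3.6716 − 1.6291 = 2.0425rem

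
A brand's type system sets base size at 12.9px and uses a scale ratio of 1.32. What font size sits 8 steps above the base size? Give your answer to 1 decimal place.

118.9px

A modular type scale is a geometric sequence: sizeₙ = base × rⁿ.
12.9 × 1.32⁸ = 12.9 × 9.21704 ≈ 118.90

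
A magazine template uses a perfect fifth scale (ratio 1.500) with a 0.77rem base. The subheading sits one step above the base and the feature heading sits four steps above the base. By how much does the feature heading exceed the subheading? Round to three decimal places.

Step 1: 0.77 × 1.500 = 1.15500rem
Step 4: 0.77 × 1.500⁴ = 3.89813rem
Difference: 3.89813 − 1.15500 = 2.74313rem

2.743rem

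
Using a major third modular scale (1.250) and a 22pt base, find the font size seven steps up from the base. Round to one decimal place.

A modular type scale is a geometric sequence: sizeₙ = base × rⁿ.
22.0 × 1.250⁷ = 22.0 × 4.76837 ≈ 104.90

104.9pt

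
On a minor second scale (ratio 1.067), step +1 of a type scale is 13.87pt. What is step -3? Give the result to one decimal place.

10.7pt

13.87 ÷ 1.067⁴ = 13.87 ÷ 1.29616 ≈ 10.701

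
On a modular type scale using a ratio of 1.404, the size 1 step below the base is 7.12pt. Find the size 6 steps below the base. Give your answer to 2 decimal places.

1.31pt

Moving from step -1 to step -6 is 5 steps down, so divide by r⁵.
7.12 ÷ 1.404⁵ = 7.12 ÷ 5.45551 ≈ 1.305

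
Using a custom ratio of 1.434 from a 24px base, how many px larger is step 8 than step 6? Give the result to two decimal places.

220.45px

Step 6: 24.0 × 1.434⁶ = 208.6922px
Step 8: 24.0 × 1.434⁸ = 429.1454px
Difference: 429.1454 − 208.6922 = 220.4532px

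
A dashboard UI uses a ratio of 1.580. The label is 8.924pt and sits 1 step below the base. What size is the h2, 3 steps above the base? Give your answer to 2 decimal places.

55.61pt

The gap is 3 − (-1) = 4 steps, so the factor is 1.580^4.
8.924 × 1.580⁴ = 8.924 × 6.23201 ≈ 55.614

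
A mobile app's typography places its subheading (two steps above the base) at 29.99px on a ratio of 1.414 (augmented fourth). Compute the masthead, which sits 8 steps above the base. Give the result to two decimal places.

239.70px

29.99 × 1.414⁶ = 29.99 × 7.99275 ≈ 239.703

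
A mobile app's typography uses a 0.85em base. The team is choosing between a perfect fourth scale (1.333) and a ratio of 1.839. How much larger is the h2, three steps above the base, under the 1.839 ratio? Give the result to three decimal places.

Perfect fourth: 0.85 × 1.333³ = 2.01330em
At 1.839: 0.85 × 1.839³ = 5.28645em
Difference: 5.28645 − 2.01330 = 3.27315em

3.273em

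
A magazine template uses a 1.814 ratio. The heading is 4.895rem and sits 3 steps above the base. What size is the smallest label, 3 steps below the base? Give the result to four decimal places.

Moving from step +3 to step -3 is 6 steps down, so divide by r⁶.
4.895 ÷ 1.814⁶ = 4.895 ÷ 35.63065 ≈ 0.1374

0.1374rem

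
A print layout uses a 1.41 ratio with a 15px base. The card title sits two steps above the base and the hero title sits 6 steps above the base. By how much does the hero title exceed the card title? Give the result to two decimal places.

88.05px

Step 2: 15.0 × 1.41² = 29.8215px
Step 6: 15.0 × 1.41⁶ = 117.8707px
Difference: 117.8707 − 29.8215 = 88.0492px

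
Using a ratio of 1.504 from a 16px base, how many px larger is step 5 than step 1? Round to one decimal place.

Step 1: 16.0 × 1.504 = 24.064px
Step 5: 16.0 × 1.504⁵ = 123.129px
Difference: 123.129 − 24.064 = 99.065px

99.1px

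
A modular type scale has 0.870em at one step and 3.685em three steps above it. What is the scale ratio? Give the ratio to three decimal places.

The ratio satisfies 0.870 × r³ = 3.685, so r = (3.685 / 0.870)^(1/3).
r = 4.2356^(1/3) ≈ 1.6180

1.618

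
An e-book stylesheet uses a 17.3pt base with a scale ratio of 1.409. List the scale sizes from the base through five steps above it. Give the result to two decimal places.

17.30pt, 24.38pt, 34.35pt, 48.39pt, 68.19pt, 96.07pt

Step 0: 17.3pt
Step 1: 17.3 × 1.409 = 24.38
Step 2: 17.3 × 1.409² = 34.35
Step 3: 17.3 × 1.409³ = 48.39
Step 4: 17.3 × 1.409⁴ = 68.19
Step 5: 17.3 × 1.409⁵ = 96.07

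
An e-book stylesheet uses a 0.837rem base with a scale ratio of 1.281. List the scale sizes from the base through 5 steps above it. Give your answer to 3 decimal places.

Step 0: 0.837rem
Step 1: 0.837 × 1.281 = 1.072
Step 2: 0.837 × 1.281² = 1.373
Step 3: 0.837 × 1.281³ = 1.759
Step 4: 0.837 × 1.281⁴ = 2.254
Step 5: 0.837 × 1.281⁵ = 2.887

0.837rem, 1.072rem, 1.373rem, 1.759rem, 2.254rem, 2.887rem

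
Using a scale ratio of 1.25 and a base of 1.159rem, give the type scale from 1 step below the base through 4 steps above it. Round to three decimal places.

Step -1: 1.159 ÷ 1.25 = 0.927
Step 0: 1.159rem
Step 1: 1.159 × 1.25 = 1.449
Step 2: 1.159 × 1.25² = 1.811
Step 3: 1.159 × 1.25³ = 2.264
Step 4: 1.159 × 1.25⁴ = 2.830

0.927rem, 1.159rem, 1.449rem, 1.811rem, 2.264rem, 2.830rem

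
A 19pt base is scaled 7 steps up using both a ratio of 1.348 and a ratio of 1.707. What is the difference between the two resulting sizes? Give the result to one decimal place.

At 1.348: 19.0 × 1.348⁷ = 153.668pt
At 1.707: 19.0 × 1.707⁷ = 802.395pt
Difference: 802.395 − 153.668 = 648.727pt

648.7pt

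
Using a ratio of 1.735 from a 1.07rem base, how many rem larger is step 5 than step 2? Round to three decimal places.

Step 2: 1.07 × 1.735² = 3.22094rem
Step 5: 1.07 × 1.735⁵ = 16.82214rem
Difference: 16.82214 − 3.22094 = 13.60120rem

13.601rem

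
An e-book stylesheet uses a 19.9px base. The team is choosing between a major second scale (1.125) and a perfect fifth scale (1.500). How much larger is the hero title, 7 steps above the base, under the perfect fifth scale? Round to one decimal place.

Major second: 19.9 × 1.125⁷ = 45.386px
Perfect fifth: 19.9 × 1.500⁷ = 340.010px
Difference: 340.010 − 45.386 = 294.624px

294.6px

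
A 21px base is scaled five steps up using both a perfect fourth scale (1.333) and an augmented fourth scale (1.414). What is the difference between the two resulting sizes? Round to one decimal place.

Perfect fourth: 21.0 × 1.333⁵ = 88.383px
Augmented fourth: 21.0 × 1.414⁵ = 118.704px
Difference: 118.704 − 88.383 = 30.321px

30.3px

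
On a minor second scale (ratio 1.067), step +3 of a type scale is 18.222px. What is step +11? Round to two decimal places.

30.61px

18.222 × 1.067⁸ = 18.222 × 1.68002 ≈ 30.613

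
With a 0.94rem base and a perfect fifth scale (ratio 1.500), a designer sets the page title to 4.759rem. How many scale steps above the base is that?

4

1.500ⁿ = 4.759 / 0.94 = 5.0628
n = ln(5.0628) / ln(1.500) = 1.6219 / 0.4055 ≈ 4.00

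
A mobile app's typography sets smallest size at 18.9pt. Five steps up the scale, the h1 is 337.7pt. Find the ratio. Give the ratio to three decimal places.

1.780

r⁵ = 337.7 / 18.9, so r = (337.7/18.9)^(1/5).
r = 17.8677^(1/5) ≈ 1.7800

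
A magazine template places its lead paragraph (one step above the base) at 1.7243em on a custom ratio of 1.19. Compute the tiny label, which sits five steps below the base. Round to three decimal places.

Moving from step +1 to step -5 is 6 steps down, so divide by r⁶.
1.7243 ÷ 1.19⁶ = 1.7243 ÷ 2.83976 ≈ 0.607

0.607em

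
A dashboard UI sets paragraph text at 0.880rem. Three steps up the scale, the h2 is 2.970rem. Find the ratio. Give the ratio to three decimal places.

1.500

The ratio satisfies 0.880 × r³ = 2.970, so r = (2.970 / 0.880)^(1/3).
r = 3.3750^(1/3) ≈ 1.5000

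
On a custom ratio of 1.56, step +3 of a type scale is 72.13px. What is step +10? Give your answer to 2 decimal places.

1621.77px

72.13 × 1.56⁷ = 72.13 × 22.48393 ≈ 1621.766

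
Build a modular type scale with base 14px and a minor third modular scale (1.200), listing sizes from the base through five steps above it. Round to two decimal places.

14.00px, 16.80px, 20.16px, 24.19px, 29.03px, 34.84px

Step 0: 14px
Step 1: 14.0 × 1.200 = 16.80
Step 2: 14.0 × 1.200² = 20.16
Step 3: 14.0 × 1.200³ = 24.19
Step 4: 14.0 × 1.200⁴ = 29.03
Step 5: 14.0 × 1.200⁵ = 34.84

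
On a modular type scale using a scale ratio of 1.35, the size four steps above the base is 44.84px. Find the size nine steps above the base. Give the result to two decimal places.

The gap is 9 − (4) = 5 steps, so the factor is 1.35^5.
44.84 × 1.35⁵ = 44.84 × 4.48403 ≈ 201.064

201.06px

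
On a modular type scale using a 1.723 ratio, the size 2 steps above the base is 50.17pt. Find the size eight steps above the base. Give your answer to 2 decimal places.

1312.67pt

50.17 × 1.723⁶ = 50.17 × 26.16445 ≈ 1312.671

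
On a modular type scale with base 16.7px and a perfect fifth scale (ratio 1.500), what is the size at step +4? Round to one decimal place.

84.5px

16.7 × 1.500⁴ = 16.7 × 5.06250 ≈ 84.54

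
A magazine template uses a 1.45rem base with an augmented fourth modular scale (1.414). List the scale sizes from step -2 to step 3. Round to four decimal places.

0.7252rem, 1.0255rem, 1.4500rem, 2.0503rem, 2.8991rem, 4.0994rem

Step -2: 1.45 ÷ 1.414² = 0.7252
Step -1: 1.45 ÷ 1.414 = 1.0255
Step 0: 1.45rem
Step 1: 1.45 × 1.414 = 2.0503
Step 2: 1.45 × 1.414² = 2.8991
Step 3: 1.45 × 1.414³ = 4.0994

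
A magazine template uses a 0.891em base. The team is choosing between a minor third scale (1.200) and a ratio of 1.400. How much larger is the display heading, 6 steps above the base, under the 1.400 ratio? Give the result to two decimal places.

Minor third: 0.891 × 1.200⁶ = 2.6605em
At 1.400: 0.891 × 1.400⁶ = 6.7088em
Difference: 6.7088 − 2.6605 = 4.0483em

4.05em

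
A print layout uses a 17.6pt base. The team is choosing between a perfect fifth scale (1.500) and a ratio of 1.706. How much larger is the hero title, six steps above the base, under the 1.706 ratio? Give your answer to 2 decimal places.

233.42pt

Perfect fifth: 17.6 × 1.500⁶ = 200.4750pt
At 1.706: 17.6 × 1.706⁶ = 433.8972pt
Difference: 433.8972 − 200.4750 = 233.4222pt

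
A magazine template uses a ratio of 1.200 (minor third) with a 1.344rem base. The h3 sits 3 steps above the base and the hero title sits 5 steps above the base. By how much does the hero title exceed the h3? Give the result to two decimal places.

Step 3: 1.344 × 1.200³ = 2.3224rem
Step 5: 1.344 × 1.200⁵ = 3.3443rem
Difference: 3.3443 − 2.3224 = 1.0219rem

1.02rem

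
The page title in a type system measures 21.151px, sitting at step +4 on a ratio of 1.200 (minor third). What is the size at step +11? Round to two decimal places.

21.151 × 1.200⁷ = 21.151 × 3.58318 ≈ 75.788

75.79px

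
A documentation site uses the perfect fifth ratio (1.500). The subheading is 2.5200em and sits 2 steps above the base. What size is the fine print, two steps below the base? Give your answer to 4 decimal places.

Moving from step +2 to step -2 is 4 steps down, so divide by r⁴.
2.5200 ÷ 1.500⁴ = 2.5200 ÷ 5.06250 ≈ 0.4978

0.4978em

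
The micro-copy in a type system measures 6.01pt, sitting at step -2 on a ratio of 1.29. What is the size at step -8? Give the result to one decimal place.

6.01 ÷ 1.29⁶ = 6.01 ÷ 4.60827 ≈ 1.304

1.3pt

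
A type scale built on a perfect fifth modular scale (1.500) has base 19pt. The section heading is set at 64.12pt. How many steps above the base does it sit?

3

1.500ⁿ = 64.12 / 19 = 3.3747
n = ln(3.3747) / ln(1.500) = 1.2163 / 0.4055 ≈ 3.00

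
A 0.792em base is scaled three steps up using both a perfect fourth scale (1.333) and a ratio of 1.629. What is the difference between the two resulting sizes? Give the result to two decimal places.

Perfect fourth: 0.792 × 1.333³ = 1.8759em
At 1.629: 0.792 × 1.629³ = 3.4236em
Difference: 3.4236 − 1.8759 = 1.5477em

1.55em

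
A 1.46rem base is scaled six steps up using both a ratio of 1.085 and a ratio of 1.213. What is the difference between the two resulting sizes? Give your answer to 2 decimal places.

2.27rem

At 1.085: 1.46 × 1.085⁶ = 2.3819rem
At 1.213: 1.46 × 1.213⁶ = 4.6507rem
Difference: 4.6507 − 2.3819 = 2.2688rem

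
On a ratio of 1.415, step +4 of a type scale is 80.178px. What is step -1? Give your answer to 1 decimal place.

Moving from step +4 to step -1 is 5 steps down, so divide by r⁵.
80.178 ÷ 1.415⁵ = 80.178 ÷ 5.67260 ≈ 14.134

14.1px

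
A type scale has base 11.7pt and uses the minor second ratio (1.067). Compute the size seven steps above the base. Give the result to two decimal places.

A modular type scale is a geometric sequence: sizeₙ = base × rⁿ.
11.7 × 1.067⁷ = 11.7 × 1.57453 ≈ 18.42

18.42pt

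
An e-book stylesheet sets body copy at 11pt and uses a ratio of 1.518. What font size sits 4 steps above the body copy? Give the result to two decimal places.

58.41pt

Each step on a modular scale multiplies by the ratio, so the size n steps from the base is base × ratioⁿ.
11.0 × 1.518⁴ = 11.0 × 5.30991 ≈ 58.41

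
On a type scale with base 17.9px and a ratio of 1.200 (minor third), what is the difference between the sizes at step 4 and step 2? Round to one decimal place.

Step 2: 17.9 × 1.200² = 25.776px
Step 4: 17.9 × 1.200⁴ = 37.117px
Difference: 37.117 − 25.776 = 11.341px

11.3px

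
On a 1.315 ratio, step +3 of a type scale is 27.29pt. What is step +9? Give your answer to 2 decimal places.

Moving from step +3 to step +9 is 6 steps up, so multiply by r⁶.
27.29 × 1.315⁶ = 27.29 × 5.17076 ≈ 141.110

141.11pt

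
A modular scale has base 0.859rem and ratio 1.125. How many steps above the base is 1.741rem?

6

1.125ⁿ = 1.741 / 0.859 = 2.0268
n = ln(2.0268) / ln(1.125) = 0.7064 / 0.1178 ≈ 6.00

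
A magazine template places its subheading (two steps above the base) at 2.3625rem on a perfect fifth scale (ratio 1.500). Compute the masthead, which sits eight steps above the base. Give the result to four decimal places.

2.3625 × 1.500⁶ = 2.3625 × 11.39062 ≈ 26.9104

26.9104rem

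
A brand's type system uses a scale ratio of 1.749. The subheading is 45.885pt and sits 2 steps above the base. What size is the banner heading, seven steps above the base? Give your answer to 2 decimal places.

750.97pt

45.885 × 1.749⁵ = 45.885 × 16.36624 ≈ 750.965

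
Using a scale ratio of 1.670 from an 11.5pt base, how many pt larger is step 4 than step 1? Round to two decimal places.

Step 1: 11.5 × 1.670 = 19.2050pt
Step 4: 11.5 × 1.670⁴ = 89.4466pt
Difference: 89.4466 − 19.2050 = 70.2416pt

70.24pt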